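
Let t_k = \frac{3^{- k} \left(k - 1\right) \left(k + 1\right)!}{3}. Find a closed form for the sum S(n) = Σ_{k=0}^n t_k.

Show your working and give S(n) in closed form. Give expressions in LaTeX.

The ratio is k*(k + 2)/(3*(k - 1)).
Normal form (A,B,C) = (k/3 + 2/3, 1, k - 1).
Need (k/3 + 2/3)·f(k+1) − (1)·f(k) = k - 1.
deg f ≤ 0 (via 1,0,1).
Coefficient equations give f(k) = 3.
Get s_k = R·t_k = factorial(k + 1)/3**k with R(k) = B(k−1)f(k)/C(k) = 3/(k - 1).
Check: Δs_k = (k - 1)*factorial(k + 1)/(3*3**k). ✓
Evaluate: s_(n+1) = 3**(-n - 1)*factorial(n + 2); subtract s_(0) = 1 ⇒ S(n) = -1 + factorial(n + 2)/(3*3**n).

S(n) = -1 + \frac{3^{- n} \left(n + 2\right)!}{3}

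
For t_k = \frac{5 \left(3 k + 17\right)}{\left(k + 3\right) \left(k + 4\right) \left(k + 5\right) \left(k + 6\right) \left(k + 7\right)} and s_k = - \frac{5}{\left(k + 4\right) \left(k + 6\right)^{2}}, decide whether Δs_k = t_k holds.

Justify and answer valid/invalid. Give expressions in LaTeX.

s_(k+1) = -5/((k + 5)*(k + 7)**2)
s_(k+1) − s_k = -5/((k + 5)*(k + 7)**2) + 5/((k + 4)*(k + 6)**2)
(s_(k+1) − s_k) − t_k = 15*(-4*k**2 - 47*k - 137)/(k**7 + 38*k**6 + 612*k**5 + 5410*k**4 + 28319*k**3 + 87672*k**2 + 148428*k + 105840)

Invalid: residual \frac{15 \left(- 4 k^{2} - 47 k - 137\right)}{k^{7} + 38 k^{6} + 612 k^{5} + 5410 k^{4} + 28319 k^{3} + 87672 k^{2} + 148428 k + 105840} ≠ 0.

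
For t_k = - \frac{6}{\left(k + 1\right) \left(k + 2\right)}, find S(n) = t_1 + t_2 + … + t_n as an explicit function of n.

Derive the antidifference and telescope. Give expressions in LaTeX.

The ratio is (k + 1)/(k + 3).
Gosper form: A/B · C(k+1)/C(k) with A=k + 1, B=k + 3, C=1.
f must satisfy (k + 1)·f(k+1) − (k + 2)·f(k) = 1.
Degrees (1,1,0) ⇒ d ≤ 1.
Match coefficients ⇒ f(k) = k.
Certificate R = B(k−1)f/C = k*(k + 2) gives s_k = -6*k/(k + 1).
Check: Δs_k = -6/(k**2 + 3*k + 2). ✓
Σ_(k=1)^n t_k = s_(n+1) − s_(1) = (6*(-n - 1)/(n + 2)) − (-3), i.e. -3*n/(n + 2).

S(n) = - \frac{3 n}{n + 2}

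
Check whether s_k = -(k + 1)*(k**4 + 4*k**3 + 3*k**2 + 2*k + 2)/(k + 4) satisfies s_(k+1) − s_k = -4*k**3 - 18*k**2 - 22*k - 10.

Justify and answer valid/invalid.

s_(k+1) = (-k**5 - 10*k**4 - 37*k**3 - 66*k**2 - 60*k - 24)/(k + 5)
s_(k+1) − s_k = (-4*k**5 - 45*k**4 - 174*k**3 - 295*k**2 - 242*k - 86)/(k**2 + 9*k + 20)
(s_(k+1) − s_k) − t_k = 3*(3*k**4 + 30*k**3 + 91*k**2 + 96*k + 38)/(k**2 + 9*k + 20)

Invalid: residual 3*(3*k**4 + 30*k**3 + 91*k**2 + 96*k + 38)/(k**2 + 9*k + 20) ≠ 0.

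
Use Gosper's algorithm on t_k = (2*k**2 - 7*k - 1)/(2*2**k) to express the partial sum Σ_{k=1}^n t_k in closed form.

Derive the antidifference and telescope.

The ratio is (2*k**2 - 3*k - 6)/(2*(2*k**2 - 7*k - 1)).
Take A(k)=1/2, B(k)=1, C(k)=k**2 - 7*k/2 - 1/2.
Key eq: (1/2)·f(k+1) = (1)·f(k) + (k**2 - 7*k/2 - 1/2).
deg f ≤ 2 (via 0,0,2).
Coefficient equations give f(k) = -(k - 2)*(2*k + 1).
Certificate R = B(k−1)f/C = -2*(k - 2)*(2*k + 1)/(2*k**2 - 7*k - 1) gives s_k = (-2*k**2 + 3*k + 2)/2**k.
s_(k+1) − s_k = (2*k**2 - 7*k - 1)/(2*2**k) = t_k.
Telescope: S(n) = s_(n+1) − s_(1) = 2**(-n - 1)*(-2*n**2 - n + 3) − (3/2) = 2**(-n - 1)*(-3*2**n - 2*n**2 - n + 3).

S(n) = 2**(-n - 1)*(-3*2**n - 2*n**2 - n + 3)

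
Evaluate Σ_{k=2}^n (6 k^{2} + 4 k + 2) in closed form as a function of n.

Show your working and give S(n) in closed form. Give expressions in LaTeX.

S(n) = 2 n^{3} + 5 n^{2} + 5 n - 12

Compute t_(k+1)/t_k: get (3*k**2 + 8*k + 6)/(3*k**2 + 2*k + 1).
Gosper form: A/B · C(k+1)/C(k) with A=1, B=1, C=k**2 + 2*k/3 + 1/3.
f must satisfy (1)·f(k+1) − (1)·f(k) = k**2 + 2*k/3 + 1/3.
d = 3 from the (0,0,2) case.
Solving with deg f ≤ 3: f(k) = k*(2*k**2 - k + 1)/6.
Get s_k = R·t_k = k*(2*k**2 - k + 1) with R(k) = B(k−1)f(k)/C(k) = k*(2*k**2 - k + 1)/(2*(3*k**2 + 2*k + 1)).
Check: Δs_k = 6*k**2 + 4*k + 2. ✓
Σ_(k=2)^n t_k = s_(n+1) − s_(2) = (2*n**3 + 5*n**2 + 5*n + 2) − (14), i.e. 2*n**3 + 5*n**2 + 5*n - 12.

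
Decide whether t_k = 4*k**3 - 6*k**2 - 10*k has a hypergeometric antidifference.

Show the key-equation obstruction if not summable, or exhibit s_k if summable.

Yes. s_k = k*(k**3 - 4*k**2 - k + 4).

The ratio is (2*k**2 + k - 6)/(k*(2*k - 5)).
Normal form (A,B,C) = (1, 1, k**3 - 3*k**2/2 - 5*k/2).
Need (1)·f(k+1) − (1)·f(k) = k**3 - 3*k**2/2 - 5*k/2.
deg f ≤ 4 (via 0,0,3).
Match coefficients ⇒ f(k) = k*(k - 4)*(k - 1)*(k + 1)/4.
R(k) = B(k−1)·f(k)/C(k) = (k - 4)*(k - 1)/(2*(2*k - 5)); s_k = R·t_k = k*(k**3 - 4*k**2 - k + 4).
s_(k+1) − s_k = 2*k*(2*k**2 - 3*k - 5) = t_k.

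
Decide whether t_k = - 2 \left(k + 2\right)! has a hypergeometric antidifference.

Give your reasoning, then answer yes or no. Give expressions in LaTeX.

r(k) = k + 3 after simplifying.
Normal form (A,B,C) = (k + 3, 1, 1).
Need (k + 3)·f(k+1) − (1)·f(k) = 1.
d = -1 from the (1,0,0) case.
Negative degree bound (-1): no f exists, t_k not Gosper-summable.

No — key equation has no polynomial f.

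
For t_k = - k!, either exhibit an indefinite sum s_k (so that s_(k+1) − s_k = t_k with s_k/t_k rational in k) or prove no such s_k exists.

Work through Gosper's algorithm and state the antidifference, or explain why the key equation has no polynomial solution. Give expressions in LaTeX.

none (Gosper's algorithm certifies no s_k)

Step 1: r(k) = k + 1.
So A=k + 1 and B=1, with C=1.
Solve (k + 1)·f(k+1) − (1)·f(k) = 1.
deg f ≤ -1 (via 1,0,0).
Negative degree bound (-1): no f exists, t_k not Gosper-summable.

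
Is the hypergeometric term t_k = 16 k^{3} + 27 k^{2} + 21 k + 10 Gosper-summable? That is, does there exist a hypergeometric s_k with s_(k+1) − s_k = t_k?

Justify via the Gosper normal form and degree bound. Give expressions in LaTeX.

r(k) = (16*k**3 + 75*k**2 + 123*k + 74)/(16*k**3 + 27*k**2 + 21*k + 10) after simplifying.
Normal form (A,B,C) = (1, 1, k**3 + 27*k**2/16 + 21*k/16 + 5/8).
f must satisfy (1)·f(k+1) − (1)·f(k) = k**3 + 27*k**2/16 + 21*k/16 + 5/8.
Degrees (0,0,3) ⇒ d ≤ 4.
Match coefficients ⇒ f(k) = k*(k + 1)*(4*k**2 - 3*k + 4)/16.
Get s_k = R·t_k = k*(4*k**3 + k**2 + k + 4) with R(k) = B(k−1)f(k)/C(k) = k*(4*k**2 - 3*k + 4)/(16*k**2 + 11*k + 10).
s_(k+1) − s_k = 16*k**3 + 27*k**2 + 21*k + 10 = t_k.

Yes. s_k = k \left(4 k^{3} + k^{2} + k + 4\right).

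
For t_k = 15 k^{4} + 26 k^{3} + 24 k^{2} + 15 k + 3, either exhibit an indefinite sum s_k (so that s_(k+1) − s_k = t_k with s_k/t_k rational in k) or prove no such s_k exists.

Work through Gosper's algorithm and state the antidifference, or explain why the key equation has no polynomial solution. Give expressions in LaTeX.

Step 1: r(k) = (15*k**4 + 86*k**3 + 192*k**2 + 201*k + 83)/(15*k**4 + 26*k**3 + 24*k**2 + 15*k + 3).
Factor: A=1; B=1; C=k**4 + 26*k**3/15 + 8*k**2/5 + k + 1/5.
Key eq: (1)·f(k+1) = (1)·f(k) + (k**4 + 26*k**3/15 + 8*k**2/5 + k + 1/5).
d = 5 from the (0,0,4) case.
Solving with deg f ≤ 5: f(k) = k*(3*k**4 - k**3 + 2*k - 1)/15.
Certificate R = B(k−1)f/C = k*(3*k**4 - k**3 + 2*k - 1)/(15*k**4 + 26*k**3 + 24*k**2 + 15*k + 3) gives s_k = k*(3*k**4 - k**3 + 2*k - 1).
Verify: 15*k**4 + 26*k**3 + 24*k**2 + 15*k + 3 matches t_k.

s_k = k \left(3 k^{4} - k^{3} + 2 k - 1\right)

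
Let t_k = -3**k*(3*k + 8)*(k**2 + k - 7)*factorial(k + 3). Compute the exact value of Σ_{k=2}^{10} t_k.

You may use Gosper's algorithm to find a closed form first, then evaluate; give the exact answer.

Σ = -1467120411364612320

Compute t_(k+1)/t_k: get 3*(k + 4)*(3*k + 11)*(k + (k + 1)**2 - 6)/((3*k + 8)*(k**2 + k - 7)).
A = 3*k + 12, B = 1, C = k**3 + 11*k**2/3 - 13*k/3 - 56/3.
Solve (3*k + 12)·f(k+1) − (1)·f(k) = k**3 + 11*k**2/3 - 13*k/3 - 56/3.
d = 2 from the (1,0,3) case.
A polynomial solution: f(k) = (k**2 - 2*k - 4)/3.
Then R = B(k−1)f/C = (k**2 - 2*k - 4)/((3*k + 8)*(k**2 + k - 7)), so s_k = R(k)·t_k = 3**k*(-k**2 + 2*k + 4)*factorial(k + 3).
Verify: -3**k*(3*k + 8)*(k**2 + k - 7)*factorial(k + 3) matches t_k.
Sum = s_(11) − s_(2); s_(11) = -1467120411364608000, s_(2) = 4320 ⇒ -1467120411364612320.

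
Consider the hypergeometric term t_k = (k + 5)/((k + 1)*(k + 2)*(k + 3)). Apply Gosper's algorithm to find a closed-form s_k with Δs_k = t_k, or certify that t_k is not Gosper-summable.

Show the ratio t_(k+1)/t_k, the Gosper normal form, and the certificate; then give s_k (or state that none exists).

Step 1: r(k) = (k + 1)*(k + 6)/((k + 4)*(k + 5)).
Gosper form: A/B · C(k+1)/C(k) with A=k + 1, B=k + 4, C=k + 5.
Solve (k + 1)·f(k+1) − (k + 3)·f(k) = k + 5.
deg f ≤ 2 (via 1,1,1).
Match coefficients ⇒ f(k) = k*(3*k + 7)/2.
Then R = B(k−1)f/C = k*(k + 3)*(3*k + 7)/(2*(k + 5)), so s_k = R(k)·t_k = k*(3*k + 7)/(2*(k + 1)*(k + 2)).
Δs = (k + 5)/(k**3 + 6*k**2 + 11*k + 6), as required.

s_k = k*(3*k + 7)/(2*(k + 1)*(k + 2))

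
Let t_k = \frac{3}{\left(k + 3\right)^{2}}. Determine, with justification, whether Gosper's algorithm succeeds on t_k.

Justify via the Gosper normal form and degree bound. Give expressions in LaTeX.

No — the linear system for f has no solution.

r(k) = (k + 3)**2/(k + 4)**2 after simplifying.
Take A(k)=k**2 + 6*k + 9, B(k)=k**2 + 8*k + 16, C(k)=1.
Key eq: (k**2 + 6*k + 9)·f(k+1) = (k**2 + 6*k + 9)·f(k) + (1).
From deg A=2, deg B=2, deg C=0: d=0.
Generic f = c0 gives residual -1; -1 = 0 cannot hold, so t_k is not Gosper-summable.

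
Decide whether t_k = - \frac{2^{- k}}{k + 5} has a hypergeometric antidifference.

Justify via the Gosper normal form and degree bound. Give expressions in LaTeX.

No — t_k has no hypergeometric antidifference.

Compute t_(k+1)/t_k: get (k + 5)/(2*(k + 6)).
Normal form (A,B,C) = (k/2 + 5/2, k + 6, 1).
Need (k/2 + 5/2)·f(k+1) − (k + 5)·f(k) = 1.
From deg A=1, deg B=1, deg C=0: d=-1.
Bound -1 < 0, so the key equation has no polynomial solution.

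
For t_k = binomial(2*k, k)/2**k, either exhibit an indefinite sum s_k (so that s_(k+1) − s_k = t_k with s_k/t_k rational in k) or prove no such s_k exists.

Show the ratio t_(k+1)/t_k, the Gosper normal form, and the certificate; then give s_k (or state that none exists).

none (Gosper's algorithm certifies no s_k)

Compute t_(k+1)/t_k: get (2*k + 1)/(k + 1).
Gosper form: A/B · C(k+1)/C(k) with A=2*k + 1, B=k + 1, C=1.
Key eq: (2*k + 1)·f(k+1) = (k)·f(k) + (1).
Degrees (1,1,0) ⇒ d ≤ -1.
deg f ≤ -1 is impossible — no certificate.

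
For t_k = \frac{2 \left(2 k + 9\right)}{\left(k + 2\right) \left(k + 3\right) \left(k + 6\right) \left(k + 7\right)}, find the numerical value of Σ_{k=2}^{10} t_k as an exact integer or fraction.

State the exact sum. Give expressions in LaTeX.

Step 1: r(k) = (k + 2)*(k + 6)*(2*k + 11)/((k + 4)*(k + 8)*(2*k + 9)).
Gosper form: A/B · C(k+1)/C(k) with A=k + 2, B=k + 8, C=k**3 + 27*k**2/2 + 121*k/2 + 90.
f must satisfy (k + 2)·f(k+1) − (k + 7)·f(k) = k**3 + 27*k**2/2 + 121*k/2 + 90.
deg f ≤ 5 (via 1,1,3).
A polynomial solution: f(k) = k*(k + 3)*(k + 4)*(k + 5)*(k + 8)/24.
Certificate R = B(k−1)f/C = k*(k + 3)*(k + 7)*(k + 8)/(12*(2*k + 9)) gives s_k = k*(k + 8)/(6*(k**2 + 8*k + 12)).
Check: Δs_k = 2*(2*k + 9)/(k**4 + 18*k**3 + 113*k**2 + 288*k + 252). ✓
Evaluate s at k=11 and k=2: 209/1326 and 5/48; difference 189/3536.

Σ = 189/3536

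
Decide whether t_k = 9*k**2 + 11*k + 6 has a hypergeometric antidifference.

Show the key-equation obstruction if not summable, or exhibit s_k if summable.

Yes. s_k = k*(3*k**2 + k + 2).

t_(k+1)/t_k = (9*k**2 + 29*k + 26)/(9*k**2 + 11*k + 6).
Gosper form: A/B · C(k+1)/C(k) with A=1, B=1, C=k**2 + 11*k/9 + 2/3.
Solve (1)·f(k+1) − (1)·f(k) = k**2 + 11*k/9 + 2/3.
deg f ≤ 3 (via 0,0,2).
Solve for f: f(k) = k*(3*k**2 + k + 2)/9 (degree 3 ≤ 3).
So s_k = (B(k−1)f/C)·t_k = (k*(3*k**2 + k + 2)/(9*k**2 + 11*k + 6))·t_k = k*(3*k**2 + k + 2).
Check: Δs_k = 9*k**2 + 11*k + 6. ✓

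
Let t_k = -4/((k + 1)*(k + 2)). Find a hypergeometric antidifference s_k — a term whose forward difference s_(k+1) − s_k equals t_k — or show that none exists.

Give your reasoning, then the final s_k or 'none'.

s_k = -4*k/(k + 1)

t_(k+1)/t_k = (k + 1)/(k + 3).
Gosper form: A/B · C(k+1)/C(k) with A=k + 1, B=k + 3, C=1.
f must satisfy (k + 1)·f(k+1) − (k + 2)·f(k) = 1.
deg f ≤ 1 (via 1,1,0).
Solving with deg f ≤ 1: f(k) = k.
Get s_k = R·t_k = -4*k/(k + 1) with R(k) = B(k−1)f(k)/C(k) = k*(k + 2).
Verify: -4/(k**2 + 3*k + 2) matches t_k.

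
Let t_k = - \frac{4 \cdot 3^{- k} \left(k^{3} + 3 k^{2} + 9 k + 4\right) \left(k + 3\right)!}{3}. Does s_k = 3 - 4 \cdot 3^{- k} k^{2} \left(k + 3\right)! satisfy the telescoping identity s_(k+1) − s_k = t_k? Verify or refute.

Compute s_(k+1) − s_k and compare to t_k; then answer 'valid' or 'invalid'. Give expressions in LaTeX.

valid; difference matches t_k

s_(k+1) = -4*3**(-k - 1)*(k + 1)**2*factorial(k + 4) + 3
s_(k+1) − s_k = -4*(k**3 + 3*k**2 + 9*k + 4)*factorial(k + 3)/(3*3**k)
(s_(k+1) − s_k) − t_k = 0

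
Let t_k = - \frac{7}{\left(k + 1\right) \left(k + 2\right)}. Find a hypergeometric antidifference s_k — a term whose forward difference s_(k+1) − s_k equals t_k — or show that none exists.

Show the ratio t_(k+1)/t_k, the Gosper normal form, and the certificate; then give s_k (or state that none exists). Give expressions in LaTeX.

s_k = - \frac{7 k}{k + 1}

r(k) = (k + 1)/(k + 3) after simplifying.
A = k + 1, B = k + 3, C = 1.
Solve (k + 1)·f(k+1) − (k + 2)·f(k) = 1.
d = 1 from the (1,1,0) case.
A polynomial solution: f(k) = k.
Then R = B(k−1)f/C = k*(k + 2), so s_k = R(k)·t_k = -7*k/(k + 1).
Δs = -7/(k**2 + 3*k + 2), as required.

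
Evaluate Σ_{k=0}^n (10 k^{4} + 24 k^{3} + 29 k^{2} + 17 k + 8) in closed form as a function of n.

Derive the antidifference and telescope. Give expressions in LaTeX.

The ratio is (10*k**4 + 64*k**3 + 161*k**2 + 187*k + 88)/(10*k**4 + 24*k**3 + 29*k**2 + 17*k + 8).
Take A(k)=1, B(k)=1, C(k)=k**4 + 12*k**3/5 + 29*k**2/10 + 17*k/10 + 4/5.
Solve (1)·f(k+1) − (1)·f(k) = k**4 + 12*k**3/5 + 29*k**2/10 + 17*k/10 + 4/5.
deg f ≤ 5 (via 0,0,4).
Match coefficients ⇒ f(k) = k*(2*k**4 + k**3 + k**2 + 4)/10.
So s_k = (B(k−1)f/C)·t_k = (k*(2*k**4 + k**3 + k**2 + 4)/(10*k**4 + 24*k**3 + 29*k**2 + 17*k + 8))·t_k = k*(2*k**4 + k**3 + k**2 + 4).
Δs = 10*k**4 + 24*k**3 + 29*k**2 + 17*k + 8, as required.
Σ_(k=0)^n t_k = s_(n+1) − s_(0) = (2*n**5 + 11*n**4 + 25*n**3 + 29*n**2 + 21*n + 8) − (0), i.e. 2*n**5 + 11*n**4 + 25*n**3 + 29*n**2 + 21*n + 8.

S(n) = 2 n^{5} + 11 n^{4} + 25 n^{3} + 29 n^{2} + 21 n + 8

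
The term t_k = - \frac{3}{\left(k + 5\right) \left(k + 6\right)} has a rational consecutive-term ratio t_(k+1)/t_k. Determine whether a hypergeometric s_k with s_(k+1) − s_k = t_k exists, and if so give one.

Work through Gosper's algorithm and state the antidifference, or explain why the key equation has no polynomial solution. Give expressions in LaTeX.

r(k) = (k + 5)/(k + 7) after simplifying.
A = k + 5, B = k + 7, C = 1.
Need (k + 5)·f(k+1) − (k + 6)·f(k) = 1.
Bound: deg f ≤ 1.
Solve for f: f(k) = k/5 (degree 1 ≤ 1).
Certificate R = B(k−1)f/C = k*(k + 6)/5 gives s_k = -3*k/(5*k + 25).
Check: Δs_k = -3/(k**2 + 11*k + 30). ✓

s_k = - \frac{3 k}{5 k + 25}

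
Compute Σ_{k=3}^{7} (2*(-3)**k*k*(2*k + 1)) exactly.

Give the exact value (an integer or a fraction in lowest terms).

Σ = -367578

The ratio is -3*(k + 1)*(2*k + 3)/(k*(2*k + 1)).
Normal form (A,B,C) = (-3, 1, k**2 + k/2).
Need (-3)·f(k+1) − (1)·f(k) = k**2 + k/2.
d = 2 from the (0,0,2) case.
Coefficient equations give f(k) = -k*(k - 1)/4.
Then R = B(k−1)f/C = -(k - 1)/(2*(2*k + 1)), so s_k = R(k)·t_k = (-3)**k*k*(1 - k).
Check: Δs_k = 2*(-3)**k*k*(2*k + 1). ✓
Sum = s_(8) − s_(3); s_(8) = -367416, s_(3) = 162 ⇒ -367578.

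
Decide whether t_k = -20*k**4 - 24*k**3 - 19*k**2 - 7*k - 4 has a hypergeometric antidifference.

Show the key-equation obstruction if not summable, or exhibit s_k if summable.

Yes. s_k = k*(-4*k**4 + 4*k**3 - k**2 - 3).

Step 1: r(k) = (20*k**4 + 104*k**3 + 211*k**2 + 197*k + 74)/(20*k**4 + 24*k**3 + 19*k**2 + 7*k + 4).
A = 1, B = 1, C = k**4 + 6*k**3/5 + 19*k**2/20 + 7*k/20 + 1/5.
Set up (1)·f(k+1) − (1)·f(k) − (k**4 + 6*k**3/5 + 19*k**2/20 + 7*k/20 + 1/5) = 0.
From deg A=0, deg B=0, deg C=4: d=5.
A polynomial solution: f(k) = k*(4*k**4 - 4*k**3 + k**2 + 3)/20.
R(k) = B(k−1)·f(k)/C(k) = k*(4*k**4 - 4*k**3 + k**2 + 3)/(20*k**4 + 24*k**3 + 19*k**2 + 7*k + 4); s_k = R·t_k = k*(-4*k**4 + 4*k**3 - k**2 - 3).
Verify: -20*k**4 - 24*k**3 - 19*k**2 - 7*k - 4 matches t_k.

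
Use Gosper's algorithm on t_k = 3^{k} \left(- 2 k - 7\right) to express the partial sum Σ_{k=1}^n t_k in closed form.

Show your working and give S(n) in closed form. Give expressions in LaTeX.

t_(k+1)/t_k = 3*(2*k + 9)/(2*k + 7).
So A=3 and B=1, with C=k + 7/2.
Set up (3)·f(k+1) − (1)·f(k) − (k + 7/2) = 0.
From deg A=0, deg B=0, deg C=1: d=1.
A polynomial solution: f(k) = (k + 2)/2.
Get s_k = R·t_k = 3**k*(-k - 2) with R(k) = B(k−1)f(k)/C(k) = (k + 2)/(2*k + 7).
Verify: 3**k*(-2*k - 7) matches t_k.
Σ_(k=1)^n t_k = s_(n+1) − s_(1) = (3**(n + 1)*(-n - 3)) − (-9), i.e. -3*3**n*n - 9*3**n + 9.

S(n) = - 3 \cdot 3^{n} n - 9 \cdot 3^{n} + 9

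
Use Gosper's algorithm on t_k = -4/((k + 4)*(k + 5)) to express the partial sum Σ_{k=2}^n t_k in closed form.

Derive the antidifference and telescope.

S(n) = 2*(1 - n)/(3*(n + 5))

The ratio is (k + 4)/(k + 6).
So A=k + 4 and B=k + 6, with C=1.
Need (k + 4)·f(k+1) − (k + 5)·f(k) = 1.
Bound: deg f ≤ 1.
Solving with deg f ≤ 1: f(k) = k/4.
So s_k = (B(k−1)f/C)·t_k = (k*(k + 5)/4)·t_k = -k/(k + 4).
Verify: -4/(k**2 + 9*k + 20) matches t_k.
Telescope: S(n) = s_(n+1) − s_(2) = (-n - 1)/(n + 5) − (-1/3) = 2*(1 - n)/(3*(n + 5)).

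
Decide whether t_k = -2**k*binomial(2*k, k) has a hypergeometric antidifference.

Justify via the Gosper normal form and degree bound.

No — t_k has no hypergeometric antidifference.

t_(k+1)/t_k = 4*(2*k + 1)/(k + 1).
A = 8*k + 4, B = k + 1, C = 1.
Set up (8*k + 4)·f(k+1) − (k)·f(k) − (1) = 0.
Degrees (1,1,0) ⇒ d ≤ -1.
Negative degree bound (-1): no f exists, t_k not Gosper-summable.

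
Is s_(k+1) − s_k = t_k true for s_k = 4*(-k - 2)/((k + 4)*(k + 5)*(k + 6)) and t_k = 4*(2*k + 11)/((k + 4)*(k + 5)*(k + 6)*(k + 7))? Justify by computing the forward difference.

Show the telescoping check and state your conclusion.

s_(k+1) = 4*(-k - 3)/((k + 5)*(k + 6)*(k + 7))
s_(k+1) − s_k = 8*(k + 1)/(k**4 + 22*k**3 + 179*k**2 + 638*k + 840)
(s_(k+1) − s_k) − t_k = -36/(k**4 + 22*k**3 + 179*k**2 + 638*k + 840)

Invalid: residual -36/(k**4 + 22*k**3 + 179*k**2 + 638*k + 840) ≠ 0.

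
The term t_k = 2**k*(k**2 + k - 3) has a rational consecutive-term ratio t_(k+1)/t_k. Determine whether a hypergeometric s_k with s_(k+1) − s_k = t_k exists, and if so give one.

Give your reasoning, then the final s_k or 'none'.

s_k = 2**k*(k**2 - 3*k + 1)

t_(k+1)/t_k = 2*(k**2 + 3*k - 1)/(k**2 + k - 3).
Take A(k)=2, B(k)=1, C(k)=k**2 + k - 3.
Set up (2)·f(k+1) − (1)·f(k) − (k**2 + k - 3) = 0.
Degrees (0,0,2) ⇒ d ≤ 2.
A polynomial solution: f(k) = k**2 - 3*k + 1.
Then R = B(k−1)f/C = (k**2 - 3*k + 1)/(k**2 + k - 3), so s_k = R(k)·t_k = 2**k*(k**2 - 3*k + 1).
Check: Δs_k = 2**k*(k**2 + k - 3). ✓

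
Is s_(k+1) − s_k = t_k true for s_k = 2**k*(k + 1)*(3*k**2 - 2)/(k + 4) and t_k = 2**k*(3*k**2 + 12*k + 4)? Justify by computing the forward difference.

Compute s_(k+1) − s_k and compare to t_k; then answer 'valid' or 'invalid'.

Invalid: residual 2**k*(-9*k**3 - 63*k**2 - 156*k - 54)/(k**2 + 9*k + 20) ≠ 0.

s_(k+1) = 2**(k + 1)*(k + 2)*(3*(k + 1)**2 - 2)/(k + 5)
s_(k+1) − s_k = 2**k*(3*k**4 + 30*k**3 + 109*k**2 + 120*k + 26)/(k**2 + 9*k + 20)
(s_(k+1) − s_k) − t_k = 2**k*(-9*k**3 - 63*k**2 - 156*k - 54)/(k**2 + 9*k + 20)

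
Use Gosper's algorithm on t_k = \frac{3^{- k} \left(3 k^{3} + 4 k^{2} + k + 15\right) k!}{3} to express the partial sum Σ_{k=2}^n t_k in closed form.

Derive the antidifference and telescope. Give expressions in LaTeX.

Ratio r(k) = (k + 1)*(k + 3*(k + 1)**3 + 4*(k + 1)**2 + 16)/(3*(3*k**3 + 4*k**2 + k + 15)).
Factor: A=k/3 + 1/3; B=1; C=k**3 + 4*k**2/3 + k/3 + 5.
Set up (k/3 + 1/3)·f(k+1) − (1)·f(k) − (k**3 + 4*k**2/3 + k/3 + 5) = 0.
Bound: deg f ≤ 2.
A polynomial solution: f(k) = (k + 2)*(3*k - 2).
Then R = B(k−1)f/C = 3*(k + 2)*(3*k - 2)/(3*k**3 + 4*k**2 + k + 15), so s_k = R(k)·t_k = (k + 2)*(3*k - 2)*factorial(k)/3**k.
Δs = (3*k**3 + 4*k**2 + k + 15)*factorial(k)/(3*3**k), as required.
Telescope: S(n) = s_(n+1) − s_(2) = 3**(-n - 1)*(n + 3)*(3*n + 1)*factorial(n + 1) − (32/9) = 3**(-n - 2)*(-32*3**n + 9*n**3*factorial(n) + 39*n**2*factorial(n) + 39*n*factorial(n) + 9*factorial(n)).

S(n) = 3^{- n - 2} \left(- 32 \cdot 3^{n} + 9 n^{3} n! + 39 n^{2} n! + 39 n n! + 9 n!\right)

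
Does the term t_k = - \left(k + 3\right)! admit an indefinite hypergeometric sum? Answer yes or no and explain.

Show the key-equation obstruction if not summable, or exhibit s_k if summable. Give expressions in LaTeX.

The ratio is k + 4.
Factor: A=k + 4; B=1; C=1.
Solve (k + 4)·f(k+1) − (1)·f(k) = 1.
From deg A=1, deg B=0, deg C=0: d=-1.
d = -1 < 0 ⇒ no nonzero polynomial f; not summable.

No — t_k has no hypergeometric antidifference.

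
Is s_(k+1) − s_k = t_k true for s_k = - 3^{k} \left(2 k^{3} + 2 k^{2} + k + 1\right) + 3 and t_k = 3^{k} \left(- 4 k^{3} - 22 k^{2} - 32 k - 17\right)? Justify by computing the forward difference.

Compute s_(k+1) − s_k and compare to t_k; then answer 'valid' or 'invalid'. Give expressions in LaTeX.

s_(k+1) = -3*3**k*(k + 2*(k + 1)**3 + 2*(k + 1)**2 + 2) + 3
s_(k+1) − s_k = 3**k*(-4*k**3 - 22*k**2 - 32*k - 17)
(s_(k+1) − s_k) − t_k = 0

Valid: the claim telescopes to t_k.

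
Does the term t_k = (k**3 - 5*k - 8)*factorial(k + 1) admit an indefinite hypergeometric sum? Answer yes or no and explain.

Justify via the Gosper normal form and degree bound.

Yes. s_k = (k - 4)*(k + 1)*factorial(k + 1).

Step 1: r(k) = (k + 2)*(5*k - (k + 1)**3 + 13)/(-k**3 + 5*k + 8).
Take A(k)=k + 2, B(k)=1, C(k)=k**3 - 5*k - 8.
Set up (k + 2)·f(k+1) − (1)·f(k) − (k**3 - 5*k - 8) = 0.
Degrees (1,0,3) ⇒ d ≤ 2.
Match coefficients ⇒ f(k) = (k - 4)*(k + 1).
Get s_k = R·t_k = (k - 4)*(k + 1)*factorial(k + 1) with R(k) = B(k−1)f(k)/C(k) = (k - 4)*(k + 1)/(k**3 - 5*k - 8).
Δs = (k**3 - 5*k - 8)*factorial(k + 1), as required.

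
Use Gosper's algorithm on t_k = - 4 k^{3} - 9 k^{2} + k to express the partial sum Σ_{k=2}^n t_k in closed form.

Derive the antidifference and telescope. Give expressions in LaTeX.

S(n) = - n^{4} - 5 n^{3} - 5 n^{2} - n + 12

Compute t_(k+1)/t_k: get (4*k**3 + 21*k**2 + 29*k + 12)/(k*(4*k**2 + 9*k - 1)).
Take A(k)=1, B(k)=1, C(k)=k**3 + 9*k**2/4 - k/4.
f must satisfy (1)·f(k+1) − (1)·f(k) = k**3 + 9*k**2/4 - k/4.
Bound: deg f ≤ 4.
Coefficient equations give f(k) = k*(k - 1)*(k**2 + 2*k - 2)/4.
So s_k = (B(k−1)f/C)·t_k = ((k - 1)*(k**2 + 2*k - 2)/(4*k**2 + 9*k - 1))·t_k = k*(-k**3 - k**2 + 4*k - 2).
Verify: k*(-4*k**2 - 9*k + 1) matches t_k.
Evaluate: s_(n+1) = n*(-n**3 - 5*n**2 - 5*n - 1); subtract s_(2) = -12 ⇒ S(n) = -n**4 - 5*n**3 - 5*n**2 - n + 12.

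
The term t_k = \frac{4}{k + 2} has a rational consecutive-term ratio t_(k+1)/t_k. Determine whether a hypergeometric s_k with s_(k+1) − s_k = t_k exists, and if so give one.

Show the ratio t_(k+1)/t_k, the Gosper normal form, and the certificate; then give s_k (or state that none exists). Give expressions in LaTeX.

none — t_k is not Gosper-summable

t_(k+1)/t_k = (k + 2)/(k + 3).
A = k + 2, B = k + 3, C = 1.
Key eq: (k + 2)·f(k+1) = (k + 2)·f(k) + (1).
From deg A=1, deg B=1, deg C=0: d=0.
Write f(k) = c0. Then LHS − RHS = -1, requiring -1 = 0: contradictory. No certificate.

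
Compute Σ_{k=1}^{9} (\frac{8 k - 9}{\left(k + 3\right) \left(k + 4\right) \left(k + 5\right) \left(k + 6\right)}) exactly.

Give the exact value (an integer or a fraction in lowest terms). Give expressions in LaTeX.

Ratio r(k) = (k + 3)*(8*k - 1)/((k + 7)*(8*k - 9)).
Normal form (A,B,C) = (k + 3, k + 7, k - 9/8).
Need (k + 3)·f(k+1) − (k + 6)·f(k) = k - 9/8.
d = 3 from the (1,1,1) case.
Match coefficients ⇒ f(k) = k*(k**2 + 12*k - 193)/480.
Certificate R = B(k−1)f/C = k*(k + 6)*(k**2 + 12*k - 193)/(60*(8*k - 9)) gives s_k = k*(k**2 + 12*k - 193)/(60*(k + 3)*(k + 4)*(k + 5)).
s_(k+1) − s_k = (8*k - 9)/(k**4 + 18*k**3 + 119*k**2 + 342*k + 360) = t_k.
Evaluate s at k=10 and k=1: 3/1820 and -1/40; difference 97/3640.

Σ = 97/3640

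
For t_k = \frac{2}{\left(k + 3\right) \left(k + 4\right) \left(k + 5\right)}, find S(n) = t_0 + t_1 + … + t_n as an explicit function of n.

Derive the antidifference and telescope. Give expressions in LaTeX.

Compute t_(k+1)/t_k: get (k + 3)/(k + 6).
Factor: A=k + 3; B=k + 6; C=1.
Need (k + 3)·f(k+1) − (k + 5)·f(k) = 1.
From deg A=1, deg B=1, deg C=0: d=2.
Coefficient equations give f(k) = k*(k + 7)/24.
R(k) = B(k−1)·f(k)/C(k) = k*(k + 5)*(k + 7)/24; s_k = R·t_k = k*(k + 7)/(12*(k + 3)*(k + 4)).
Δs = 2/(k**3 + 12*k**2 + 47*k + 60), as required.
Evaluate: s_(n+1) = (n**2 + 9*n + 8)/(12*(n**2 + 9*n + 20)); subtract s_(0) = 0 ⇒ S(n) = (n**2 + 9*n + 8)/(12*(n**2 + 9*n + 20)).

S(n) = \frac{n^{2} + 9 n + 8}{12 \left(n^{2} + 9 n + 20\right)}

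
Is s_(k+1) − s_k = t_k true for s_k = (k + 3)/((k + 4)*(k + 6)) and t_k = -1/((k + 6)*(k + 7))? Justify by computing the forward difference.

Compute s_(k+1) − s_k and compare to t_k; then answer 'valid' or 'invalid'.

Invalid: residual (2*k + 11)/(k**4 + 22*k**3 + 179*k**2 + 638*k + 840) ≠ 0.

s_(k+1) = (k + 4)/((k + 5)*(k + 7))
s_(k+1) − s_k = (-k**2 - 7*k - 9)/(k**4 + 22*k**3 + 179*k**2 + 638*k + 840)
(s_(k+1) − s_k) − t_k = (2*k + 11)/(k**4 + 22*k**3 + 179*k**2 + 638*k + 840)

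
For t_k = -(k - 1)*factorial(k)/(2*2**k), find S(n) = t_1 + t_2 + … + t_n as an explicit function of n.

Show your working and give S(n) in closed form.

S(n) = 2**(-n - 1)*(2**n - n*factorial(n) - factorial(n))

Ratio r(k) = k*(k + 1)/(2*(k - 1)).
Factor: A=k/2 + 1/2; B=1; C=k - 1.
Key eq: (k/2 + 1/2)·f(k+1) = (1)·f(k) + (k - 1).
d = 0 from the (1,0,1) case.
Coefficient equations give f(k) = 2.
Certificate R = B(k−1)f/C = 2/(k - 1) gives s_k = -factorial(k)/2**k.
Δs = -(k - 1)*factorial(k)/(2*2**k), as required.
s_(n+1) = -2**(-n - 1)*factorial(n + 1) and s_(1) = -1/2, so S(n) = 2**(-n - 1)*(2**n - n*factorial(n) - factorial(n)).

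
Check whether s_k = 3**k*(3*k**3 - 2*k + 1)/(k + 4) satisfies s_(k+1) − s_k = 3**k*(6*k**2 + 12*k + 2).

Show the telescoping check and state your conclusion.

Invalid: residual 3**(k + 1)*(-6*k**3 - 33*k**2 - 53*k - 7)/(k**2 + 9*k + 20) ≠ 0.

s_(k+1) = 3**(k + 1)*(-2*k + 3*(k + 1)**3 - 1)/(k + 5)
s_(k+1) − s_k = 3**k*(6*k**4 + 48*k**3 + 131*k**2 + 99*k + 19)/(k**2 + 9*k + 20)
(s_(k+1) − s_k) − t_k = 3**(k + 1)*(-6*k**3 - 33*k**2 - 53*k - 7)/(k**2 + 9*k + 20)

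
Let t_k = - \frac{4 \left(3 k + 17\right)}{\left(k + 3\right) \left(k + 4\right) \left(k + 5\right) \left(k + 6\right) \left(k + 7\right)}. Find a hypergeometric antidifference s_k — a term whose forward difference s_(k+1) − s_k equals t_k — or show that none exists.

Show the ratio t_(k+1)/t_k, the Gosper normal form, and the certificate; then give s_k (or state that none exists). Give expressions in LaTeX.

s_k = \frac{k \left(- k^{2} - 13 k - 54\right)}{18 \left(k^{3} + 13 k^{2} + 54 k + 72\right)}

The ratio is (k + 3)*(3*k + 20)/((k + 8)*(3*k + 17)).
Normal form (A,B,C) = (k + 3, k + 8, k + 17/3).
Solve (k + 3)·f(k+1) − (k + 7)·f(k) = k + 17/3.
Degrees (1,1,1) ⇒ d ≤ 4.
Solving with deg f ≤ 4: f(k) = k*(k + 5)*(k**2 + 13*k + 54)/216.
Get s_k = R·t_k = k*(-k**2 - 13*k - 54)/(18*(k**3 + 13*k**2 + 54*k + 72)) with R(k) = B(k−1)f(k)/C(k) = k*(k + 5)*(k + 7)*(k**2 + 13*k + 54)/(72*(3*k + 17)).
Δs = 4*(-3*k - 17)/(k**5 + 25*k**4 + 245*k**3 + 1175*k**2 + 2754*k + 2520), as required.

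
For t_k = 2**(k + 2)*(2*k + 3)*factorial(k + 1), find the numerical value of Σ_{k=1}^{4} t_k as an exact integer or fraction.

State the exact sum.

Σ = 92144

Ratio r(k) = 2*(k + 2)*(2*k + 5)/(2*k + 3).
Normal form (A,B,C) = (2*k + 4, 1, k + 3/2).
Need (2*k + 4)·f(k+1) − (1)·f(k) = k + 3/2.
deg f ≤ 0 (via 1,0,1).
A polynomial solution: f(k) = 1/2.
Get s_k = R·t_k = 2**(k + 2)*factorial(k + 1) with R(k) = B(k−1)f(k)/C(k) = 1/(2*k + 3).
Δs = 2**(k + 2)*(2*k + 3)*factorial(k + 1), as required.
Sum = s_(5) − s_(1); s_(5) = 92160, s_(1) = 16 ⇒ 92144.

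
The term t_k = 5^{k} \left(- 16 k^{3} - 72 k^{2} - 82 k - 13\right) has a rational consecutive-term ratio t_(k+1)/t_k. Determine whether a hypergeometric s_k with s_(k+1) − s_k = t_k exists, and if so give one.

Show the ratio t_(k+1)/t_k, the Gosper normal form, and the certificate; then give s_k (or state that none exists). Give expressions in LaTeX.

s_k = 5^{k} \left(- 4 k^{3} - 3 k^{2} + 2 k + 3\right)

Ratio r(k) = 5*(16*k**3 + 120*k**2 + 274*k + 183)/(16*k**3 + 72*k**2 + 82*k + 13).
Factor: A=5; B=1; C=k**3 + 9*k**2/2 + 41*k/8 + 13/16.
Set up (5)·f(k+1) − (1)·f(k) − (k**3 + 9*k**2/2 + 41*k/8 + 13/16) = 0.
deg f ≤ 3 (via 0,0,3).
Match coefficients ⇒ f(k) = (4*k**3 + 3*k**2 - 2*k - 3)/16.
Then R = B(k−1)f/C = (4*k**3 + 3*k**2 - 2*k - 3)/(16*k**3 + 72*k**2 + 82*k + 13), so s_k = R(k)·t_k = 5**k*(-4*k**3 - 3*k**2 + 2*k + 3).
Check: Δs_k = 5**k*(-16*k**3 - 72*k**2 - 82*k - 13). ✓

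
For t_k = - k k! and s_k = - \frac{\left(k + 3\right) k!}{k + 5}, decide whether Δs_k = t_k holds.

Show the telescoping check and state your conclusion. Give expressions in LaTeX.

s_(k+1) = -(k + 4)*factorial(k + 1)/(k + 6)
s_(k+1) − s_k = -(k**3 + 9*k**2 + 20*k + 2)*factorial(k)/((k + 5)*(k + 6))
(s_(k+1) − s_k) − t_k = 2*(k**2 + 5*k - 1)*factorial(k)/((k + 5)*(k + 6))

Invalid: residual \frac{2 \left(k^{2} + 5 k - 1\right) k!}{\left(k + 5\right) \left(k + 6\right)} ≠ 0.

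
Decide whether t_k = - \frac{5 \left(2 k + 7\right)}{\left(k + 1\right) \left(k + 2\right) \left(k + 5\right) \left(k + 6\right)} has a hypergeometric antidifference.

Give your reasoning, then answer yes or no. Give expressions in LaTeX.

Yes. s_k = \frac{k \left(- k - 6\right)}{k^{2} + 6 k + 5}.

The ratio is (k + 1)*(k + 5)*(2*k + 9)/((k + 3)*(k + 7)*(2*k + 7)).
Gosper form: A/B · C(k+1)/C(k) with A=k + 1, B=k + 7, C=k**3 + 21*k**2/2 + 73*k/2 + 42.
Set up (k + 1)·f(k+1) − (k + 6)·f(k) − (k**3 + 21*k**2/2 + 73*k/2 + 42) = 0.
From deg A=1, deg B=1, deg C=3: d=5.
Solving with deg f ≤ 5: f(k) = k*(k + 2)*(k + 3)*(k + 4)*(k + 6)/10.
R(k) = B(k−1)·f(k)/C(k) = k*(k + 2)*(k + 6)**2/(5*(2*k + 7)); s_k = R·t_k = k*(-k - 6)/(k**2 + 6*k + 5).
Check: Δs_k = 5*(-2*k - 7)/(k**4 + 14*k**3 + 65*k**2 + 112*k + 60). ✓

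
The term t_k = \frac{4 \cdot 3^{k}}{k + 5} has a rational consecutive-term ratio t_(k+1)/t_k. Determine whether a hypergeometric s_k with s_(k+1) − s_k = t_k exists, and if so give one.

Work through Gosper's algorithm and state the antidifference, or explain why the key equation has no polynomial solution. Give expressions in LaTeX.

none (Gosper's algorithm certifies no s_k)

r(k) = 3*(k + 5)/(k + 6) after simplifying.
So A=3*k + 15 and B=k + 6, with C=1.
Need (3*k + 15)·f(k+1) − (k + 5)·f(k) = 1.
Bound: deg f ≤ -1.
deg f ≤ -1 is impossible — no certificate.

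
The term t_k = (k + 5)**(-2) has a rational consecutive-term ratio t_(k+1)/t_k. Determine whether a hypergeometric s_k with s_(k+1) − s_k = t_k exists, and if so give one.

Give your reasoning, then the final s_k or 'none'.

none (Gosper's algorithm certifies no s_k)

Ratio r(k) = (k + 5)**2/(k + 6)**2.
So A=k**2 + 10*k + 25 and B=k**2 + 12*k + 36, with C=1.
Key eq: (k**2 + 10*k + 25)·f(k+1) = (k**2 + 10*k + 25)·f(k) + (1).
Degrees (2,2,0) ⇒ d ≤ 0.
Generic f = c0 gives residual -1; -1 = 0 cannot hold, so t_k is not Gosper-summable.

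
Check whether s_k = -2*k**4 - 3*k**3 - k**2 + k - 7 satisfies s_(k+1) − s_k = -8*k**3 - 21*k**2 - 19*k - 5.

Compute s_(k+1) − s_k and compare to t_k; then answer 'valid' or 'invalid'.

s_(k+1) = k - 2*(k + 1)**4 - 3*(k + 1)**3 - (k + 1)**2 - 6
s_(k+1) − s_k = -8*k**3 - 21*k**2 - 19*k - 5
(s_(k+1) − s_k) − t_k = 0

valid; difference matches t_k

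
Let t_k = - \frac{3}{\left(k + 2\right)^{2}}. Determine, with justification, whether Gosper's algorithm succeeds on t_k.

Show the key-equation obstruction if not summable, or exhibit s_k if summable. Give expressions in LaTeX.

No — t_k has no hypergeometric antidifference.

Ratio r(k) = (k + 2)**2/(k + 3)**2.
So A=k**2 + 4*k + 4 and B=k**2 + 6*k + 9, with C=1.
Key eq: (k**2 + 4*k + 4)·f(k+1) = (k**2 + 4*k + 4)·f(k) + (1).
deg f ≤ 0 (via 2,2,0).
Put f(k) = c0: A·f(k+1) − B(k−1)·f(k) − C = -1; need -1 = 0 — inconsistent ⇒ no f, not summable.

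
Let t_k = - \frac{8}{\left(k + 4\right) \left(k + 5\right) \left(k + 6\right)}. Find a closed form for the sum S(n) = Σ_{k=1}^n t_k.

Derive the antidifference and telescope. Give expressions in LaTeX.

S(n) = \frac{2 n \left(- n - 11\right)}{15 \left(n^{2} + 11 n + 30\right)}

The ratio is (k + 4)/(k + 7).
Take A(k)=k + 4, B(k)=k + 7, C(k)=1.
Set up (k + 4)·f(k+1) − (k + 6)·f(k) − (1) = 0.
d = 2 from the (1,1,0) case.
Solving with deg f ≤ 2: f(k) = k*(k + 9)/40.
Certificate R = B(k−1)f/C = k*(k + 6)*(k + 9)/40 gives s_k = k*(-k - 9)/(5*(k + 4)*(k + 5)).
s_(k+1) − s_k = -8/(k**3 + 15*k**2 + 74*k + 120) = t_k.
Evaluate: s_(n+1) = (-n**2 - 11*n - 10)/(5*(n**2 + 11*n + 30)); subtract s_(1) = -1/15 ⇒ S(n) = 2*n*(-n - 11)/(15*(n**2 + 11*n + 30)).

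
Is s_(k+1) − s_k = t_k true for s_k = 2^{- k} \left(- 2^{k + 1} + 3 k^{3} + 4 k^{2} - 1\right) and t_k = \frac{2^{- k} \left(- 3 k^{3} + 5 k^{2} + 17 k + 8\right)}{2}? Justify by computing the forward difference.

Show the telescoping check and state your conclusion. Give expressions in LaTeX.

Valid: the claim telescopes to t_k.

s_(k+1) = (-4*2**k + 3*(k + 1)**3 + 4*(k + 1)**2 - 1)/(2*2**k)
s_(k+1) − s_k = (-3*k**3 + 5*k**2 + 17*k + 8)/(2*2**k)
(s_(k+1) − s_k) − t_k = 0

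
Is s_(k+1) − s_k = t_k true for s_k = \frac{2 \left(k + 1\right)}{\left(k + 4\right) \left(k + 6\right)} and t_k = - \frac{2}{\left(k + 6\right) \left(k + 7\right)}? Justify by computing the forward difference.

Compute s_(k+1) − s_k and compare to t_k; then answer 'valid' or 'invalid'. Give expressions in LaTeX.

Invalid: residual \frac{6 \left(2 k + 11\right)}{k^{4} + 22 k^{3} + 179 k^{2} + 638 k + 840} ≠ 0.

s_(k+1) = 2*(k + 2)/((k + 5)*(k + 7))
s_(k+1) − s_k = 2*(-k**2 - 3*k + 13)/(k**4 + 22*k**3 + 179*k**2 + 638*k + 840)
(s_(k+1) − s_k) − t_k = 6*(2*k + 11)/(k**4 + 22*k**3 + 179*k**2 + 638*k + 840)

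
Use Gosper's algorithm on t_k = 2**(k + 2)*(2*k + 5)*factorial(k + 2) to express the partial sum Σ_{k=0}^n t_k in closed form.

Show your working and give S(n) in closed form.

S(n) = 8*2**n*factorial(n + 3) - 8

t_(k+1)/t_k = 2*(k + 3)*(2*k + 7)/(2*k + 5).
Normal form (A,B,C) = (2*k + 6, 1, k + 5/2).
Solve (2*k + 6)·f(k+1) − (1)·f(k) = k + 5/2.
deg f ≤ 0 (via 1,0,1).
Coefficient equations give f(k) = 1/2.
Certificate R = B(k−1)f/C = 1/(2*k + 5) gives s_k = 2**(k + 2)*factorial(k + 2).
Check: Δs_k = 2**(k + 2)*(2*k + 5)*factorial(k + 2). ✓
Σ_(k=0)^n t_k = s_(n+1) − s_(0) = (2**(n + 3)*factorial(n + 3)) − (8), i.e. 8*2**n*factorial(n + 3) - 8.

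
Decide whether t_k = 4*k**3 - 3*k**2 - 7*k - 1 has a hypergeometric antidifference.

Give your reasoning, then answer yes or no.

Step 1: r(k) = (4*k**3 + 9*k**2 - k - 7)/(4*k**3 - 3*k**2 - 7*k - 1).
Normal form (A,B,C) = (1, 1, k**3 - 3*k**2/4 - 7*k/4 - 1/4).
Solve (1)·f(k+1) − (1)·f(k) = k**3 - 3*k**2/4 - 7*k/4 - 1/4.
Degrees (0,0,3) ⇒ d ≤ 4.
Solve for f: f(k) = k*(k**3 - 3*k**2 - k + 2)/4 (degree 4 ≤ 4).
Then R = B(k−1)f/C = k*(k**3 - 3*k**2 - k + 2)/(4*k**3 - 3*k**2 - 7*k - 1), so s_k = R(k)·t_k = k*(k**3 - 3*k**2 - k + 2).
Check: Δs_k = 4*k**3 - 3*k**2 - 7*k - 1. ✓

Yes. s_k = k*(k**3 - 3*k**2 - k + 2).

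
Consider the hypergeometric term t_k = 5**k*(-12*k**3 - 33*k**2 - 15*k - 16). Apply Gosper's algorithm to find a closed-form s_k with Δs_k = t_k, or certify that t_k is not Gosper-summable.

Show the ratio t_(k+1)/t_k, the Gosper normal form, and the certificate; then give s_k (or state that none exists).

s_k = 5**k*(-3*k**3 + 3*k**2 - 4)

The ratio is 5*(12*k**3 + 69*k**2 + 117*k + 76)/(12*k**3 + 33*k**2 + 15*k + 16).
So A=5 and B=1, with C=k**3 + 11*k**2/4 + 5*k/4 + 4/3.
f must satisfy (5)·f(k+1) − (1)·f(k) = k**3 + 11*k**2/4 + 5*k/4 + 4/3.
From deg A=0, deg B=0, deg C=3: d=3.
Solving with deg f ≤ 3: f(k) = (3*k**3 - 3*k**2 + 4)/12.
So s_k = (B(k−1)f/C)·t_k = ((3*k**3 - 3*k**2 + 4)/(12*k**3 + 33*k**2 + 15*k + 16))·t_k = 5**k*(-3*k**3 + 3*k**2 - 4).
Verify: 5**k*(-12*k**3 - 33*k**2 - 15*k - 16) matches t_k.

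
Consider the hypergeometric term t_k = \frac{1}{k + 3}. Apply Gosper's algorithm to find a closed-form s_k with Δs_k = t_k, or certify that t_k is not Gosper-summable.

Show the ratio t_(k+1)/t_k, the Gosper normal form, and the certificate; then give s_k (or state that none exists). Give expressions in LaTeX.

t_(k+1)/t_k = (k + 3)/(k + 4).
Factor: A=k + 3; B=k + 4; C=1.
f must satisfy (k + 3)·f(k+1) − (k + 3)·f(k) = 1.
From deg A=1, deg B=1, deg C=0: d=0.
Put f(k) = c0: A·f(k+1) − B(k−1)·f(k) − C = -1; need -1 = 0 — inconsistent ⇒ no f, not summable.

none — t_k is not Gosper-summable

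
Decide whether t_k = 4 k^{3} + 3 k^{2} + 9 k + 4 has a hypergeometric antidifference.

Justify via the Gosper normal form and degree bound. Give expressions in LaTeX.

t_(k+1)/t_k = (4*k**3 + 15*k**2 + 27*k + 20)/(4*k**3 + 3*k**2 + 9*k + 4).
So A=1 and B=1, with C=k**3 + 3*k**2/4 + 9*k/4 + 1.
Need (1)·f(k+1) − (1)·f(k) = k**3 + 3*k**2/4 + 9*k/4 + 1.
deg f ≤ 4 (via 0,0,3).
Coefficient equations give f(k) = k**2*(k**2 - k + 4)/4.
Certificate R = B(k−1)f/C = k**2*(k**2 - k + 4)/(4*k**3 + 3*k**2 + 9*k + 4) gives s_k = k**2*(k**2 - k + 4).
Check: Δs_k = 4*k**3 + 3*k**2 + 9*k + 4. ✓

Yes. s_k = k^{2} \left(k^{2} - k + 4\right).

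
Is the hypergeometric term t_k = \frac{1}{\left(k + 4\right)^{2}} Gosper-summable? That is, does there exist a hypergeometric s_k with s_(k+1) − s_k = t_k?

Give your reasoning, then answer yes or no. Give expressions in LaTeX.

Compute t_(k+1)/t_k: get (k + 4)**2/(k + 5)**2.
Normal form (A,B,C) = (k**2 + 8*k + 16, k**2 + 10*k + 25, 1).
f must satisfy (k**2 + 8*k + 16)·f(k+1) − (k**2 + 8*k + 16)·f(k) = 1.
Bound: deg f ≤ 0.
f = c0 ⇒ A·f(k+1) − B(k−1)·f(k) − C = -1. The system {-1 = 0} is inconsistent; no antidifference.

No — key equation has no polynomial f.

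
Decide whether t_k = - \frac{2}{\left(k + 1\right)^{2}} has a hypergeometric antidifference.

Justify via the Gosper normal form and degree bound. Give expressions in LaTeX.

t_(k+1)/t_k = (k + 1)**2/(k + 2)**2.
So A=k**2 + 2*k + 1 and B=k**2 + 4*k + 4, with C=1.
Key eq: (k**2 + 2*k + 1)·f(k+1) = (k**2 + 2*k + 1)·f(k) + (1).
d = 0 from the (2,2,0) case.
f = c0 ⇒ A·f(k+1) − B(k−1)·f(k) − C = -1. The system {-1 = 0} is inconsistent; no antidifference.

No; the coefficient equations for f are inconsistent.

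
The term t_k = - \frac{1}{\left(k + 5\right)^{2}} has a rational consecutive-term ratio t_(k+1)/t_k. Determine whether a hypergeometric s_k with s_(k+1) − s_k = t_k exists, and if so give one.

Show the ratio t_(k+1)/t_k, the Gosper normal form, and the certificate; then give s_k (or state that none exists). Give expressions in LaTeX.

none (Gosper's algorithm certifies no s_k)

r(k) = (k + 5)**2/(k + 6)**2 after simplifying.
Gosper form: A/B · C(k+1)/C(k) with A=k**2 + 10*k + 25, B=k**2 + 12*k + 36, C=1.
Set up (k**2 + 10*k + 25)·f(k+1) − (k**2 + 10*k + 25)·f(k) − (1) = 0.
deg f ≤ 0 (via 2,2,0).
Generic f = c0 gives residual -1; -1 = 0 cannot hold, so t_k is not Gosper-summable.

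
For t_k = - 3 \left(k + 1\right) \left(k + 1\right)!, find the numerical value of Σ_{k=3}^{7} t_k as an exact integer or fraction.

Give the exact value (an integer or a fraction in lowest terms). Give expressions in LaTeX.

The ratio is (k + 2)**2/(k + 1).
Normal form (A,B,C) = (k + 2, 1, k + 1).
f must satisfy (k + 2)·f(k+1) − (1)·f(k) = k + 1.
From deg A=1, deg B=0, deg C=1: d=0.
Coefficient equations give f(k) = 1.
Then R = B(k−1)f/C = 1/(k + 1), so s_k = R(k)·t_k = -3*factorial(k + 1).
s_(k+1) − s_k = -3*(k + 1)*factorial(k + 1) = t_k.
Evaluate s at k=8 and k=3: -1088640 and -72; difference -1088568.

Σ = -1088568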